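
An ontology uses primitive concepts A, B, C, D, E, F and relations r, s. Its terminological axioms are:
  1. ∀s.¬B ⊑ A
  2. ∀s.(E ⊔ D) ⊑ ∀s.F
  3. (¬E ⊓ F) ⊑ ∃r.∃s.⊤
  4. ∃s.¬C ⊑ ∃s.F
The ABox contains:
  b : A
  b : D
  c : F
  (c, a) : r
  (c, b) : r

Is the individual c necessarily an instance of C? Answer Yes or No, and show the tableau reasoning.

No

1. c : C?  L(c) = {F} ∪ {¬C}
   open: L(c) ⊇ {E, F, ¬C, ∀s.C, ∃s.(¬E ⊓ ¬D), …} (+ ∃-successors) — c ∉ C possible
2. Hence c : C: not entailed.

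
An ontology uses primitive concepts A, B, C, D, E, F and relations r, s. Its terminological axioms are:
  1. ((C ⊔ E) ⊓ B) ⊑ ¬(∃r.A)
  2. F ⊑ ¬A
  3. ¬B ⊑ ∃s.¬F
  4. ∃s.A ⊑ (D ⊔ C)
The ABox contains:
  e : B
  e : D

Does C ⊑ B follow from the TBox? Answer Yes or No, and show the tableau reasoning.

1. C ⊑ B  ⇔  (C ⊓ ¬B) unsat w.r.t. T
   apply at x₀: ¬B⊑∃s.¬F
   open: L(x₀) ⊇ {C, ¬B, ¬F, ∀s.¬A, ∃s.¬F} (+ ∃-successors)
2. Hence C ⊑ B: not entailed.

No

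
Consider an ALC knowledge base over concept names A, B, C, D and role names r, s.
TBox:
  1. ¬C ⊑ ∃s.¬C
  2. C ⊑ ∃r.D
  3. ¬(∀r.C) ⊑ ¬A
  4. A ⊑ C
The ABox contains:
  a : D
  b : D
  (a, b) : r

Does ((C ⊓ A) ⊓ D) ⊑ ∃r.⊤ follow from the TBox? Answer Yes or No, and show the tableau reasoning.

Yes

1. ((C ⊓ A) ⊓ D) ⊑ ∃r.⊤  ⇔  (((C ⊓ A) ⊓ D) ⊓ ∀r.⊥) unsat w.r.t. T
   all branches close; clash {A, ¬A} at x₀
2. Hence ((C ⊓ A) ⊓ D) ⊑ ∃r.⊤: entailed.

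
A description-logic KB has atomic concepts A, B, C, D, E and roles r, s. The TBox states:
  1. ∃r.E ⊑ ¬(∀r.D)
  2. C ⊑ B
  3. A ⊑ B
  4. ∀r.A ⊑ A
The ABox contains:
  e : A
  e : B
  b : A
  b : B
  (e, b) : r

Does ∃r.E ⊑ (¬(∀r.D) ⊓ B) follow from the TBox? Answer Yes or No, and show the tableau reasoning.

No

1. ∃r.E ⊑ (¬(∀r.D) ⊓ B)  ⇔  (∃r.E ⊓ (∀r.D ⊔ ¬B)) unsat w.r.t. T
   apply at x₀: ∃r.E⊑¬(∀r.D)
   open: L(x₀) ⊇ {¬A, ¬B, ¬C, ∃r.E, ∃r.¬A, …} (+ ∃-successors)
2. Hence ∃r.E ⊑ (¬(∀r.D) ⊓ B): not entailed.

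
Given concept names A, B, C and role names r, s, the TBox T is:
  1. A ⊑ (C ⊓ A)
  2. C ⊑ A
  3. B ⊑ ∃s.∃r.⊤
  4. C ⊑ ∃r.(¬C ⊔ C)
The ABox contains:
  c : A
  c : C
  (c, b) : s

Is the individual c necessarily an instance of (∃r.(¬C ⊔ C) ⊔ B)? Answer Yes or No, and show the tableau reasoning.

1. c : (∃r.(¬C ⊔ C) ⊔ B)?  L(c) = {A, C} ∪ {(∀r.(C ⊓ ¬C) ⊓ ¬B)}
   clash {C, ¬C} at an ∃-successor — c ∈ (∃r.(¬C ⊔ C) ⊔ B)
2. Hence c : (∃r.(¬C ⊔ C) ⊔ B): entailed.

Yes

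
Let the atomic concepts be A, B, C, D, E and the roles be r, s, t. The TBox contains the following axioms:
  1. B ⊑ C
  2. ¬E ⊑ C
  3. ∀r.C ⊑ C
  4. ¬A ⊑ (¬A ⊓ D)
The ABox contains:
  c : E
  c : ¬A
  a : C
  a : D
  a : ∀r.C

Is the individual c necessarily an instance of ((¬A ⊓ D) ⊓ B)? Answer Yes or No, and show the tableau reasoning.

No

1. c : ((¬A ⊓ D) ⊓ B)?  L(c) = {E, ¬A} ∪ {((A ⊔ ¬D) ⊔ ¬B)}
   apply at c: ¬A⊑(¬A ⊓ D)
   open: L(c) ⊇ {D, E, ¬A, ¬B, ∃r.¬C} (+ ∃-successors) — c ∉ ((¬A ⊓ D) ⊓ B) possible
2. Hence c : ((¬A ⊓ D) ⊓ B): not entailed.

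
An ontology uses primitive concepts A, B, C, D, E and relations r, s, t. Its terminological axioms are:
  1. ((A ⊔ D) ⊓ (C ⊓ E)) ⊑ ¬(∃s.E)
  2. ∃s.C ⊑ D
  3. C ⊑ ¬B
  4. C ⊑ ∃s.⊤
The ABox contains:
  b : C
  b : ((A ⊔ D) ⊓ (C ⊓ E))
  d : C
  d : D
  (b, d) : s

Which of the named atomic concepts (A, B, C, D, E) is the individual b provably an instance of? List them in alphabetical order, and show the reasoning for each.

1. b : A?  L(b) = {C, ((A ⊔ D) ⊓ (C ⊓ E))} ∪ {¬A}
   apply at b: ((A ⊔ D) ⊓ (C ⊓ E))⊑¬(∃s.E); C⊑¬B; C⊑∃s.⊤
   open: L(b) ⊇ {C, D, E, ¬A, ¬B, …} (+ ∃-successors) — b ∉ A possible
2. b : B?  L(b) = {C, ((A ⊔ D) ⊓ (C ⊓ E))} ∪ {¬B}
   apply at b: ((A ⊔ D) ⊓ (C ⊓ E))⊑¬(∃s.E); C⊑∃s.⊤
   open: L(b) ⊇ {A, C, D, E, ¬B, …} (+ ∃-successors) — b ∉ B possible
3. b : C?  L(b) = {C, ((A ⊔ D) ⊓ (C ⊓ E))} ∪ {¬C}
   clash {C, ¬C} at b — b ∈ C
4. b : D?  L(b) = {C, ((A ⊔ D) ⊓ (C ⊓ E))} ∪ {¬D}
   clash {D, ¬D} at b — b ∈ D
5. b : E?  L(b) = {C, ((A ⊔ D) ⊓ (C ⊓ E))} ∪ {¬E}
   clash {E, ¬E} at b — b ∈ E
6. Entailed for b: {C, D, E}

{C, D, E}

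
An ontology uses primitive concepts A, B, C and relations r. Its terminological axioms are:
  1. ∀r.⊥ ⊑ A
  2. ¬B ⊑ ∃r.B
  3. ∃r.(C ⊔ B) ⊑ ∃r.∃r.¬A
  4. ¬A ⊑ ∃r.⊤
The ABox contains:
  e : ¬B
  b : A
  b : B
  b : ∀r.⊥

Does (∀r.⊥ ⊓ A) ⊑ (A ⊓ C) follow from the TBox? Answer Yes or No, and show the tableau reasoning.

No

1. (∀r.⊥ ⊓ A) ⊑ (A ⊓ C)  ⇔  ((∀r.⊥ ⊓ A) ⊓ (¬A ⊔ ¬C)) unsat w.r.t. T
   open: L(x₀) ⊇ {A, B, ¬C, ∀r.(¬C ⊓ ¬B), ∀r.⊥}
2. Hence (∀r.⊥ ⊓ A) ⊑ (A ⊓ C): not entailed.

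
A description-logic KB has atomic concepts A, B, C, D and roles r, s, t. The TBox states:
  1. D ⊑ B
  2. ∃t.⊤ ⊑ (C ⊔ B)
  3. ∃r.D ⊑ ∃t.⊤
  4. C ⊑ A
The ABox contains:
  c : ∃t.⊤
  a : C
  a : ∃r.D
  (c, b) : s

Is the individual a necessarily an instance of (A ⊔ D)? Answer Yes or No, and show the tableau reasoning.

Yes

1. a : (A ⊔ D)?  L(a) = {C, ∃r.D} ∪ {(¬A ⊓ ¬D)}
   clash {A, ¬A} at a — a ∈ (A ⊔ D)
2. Hence a : (A ⊔ D): entailed.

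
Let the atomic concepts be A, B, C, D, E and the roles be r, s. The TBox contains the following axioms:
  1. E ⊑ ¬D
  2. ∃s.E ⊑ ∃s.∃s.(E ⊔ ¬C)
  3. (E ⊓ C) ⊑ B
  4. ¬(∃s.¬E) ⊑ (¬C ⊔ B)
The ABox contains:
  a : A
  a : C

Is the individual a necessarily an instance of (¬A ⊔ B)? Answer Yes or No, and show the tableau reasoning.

1. a : (¬A ⊔ B)?  L(a) = {A, C} ∪ {(A ⊓ ¬B)}
   open: L(a) ⊇ {A, C, ¬B, ¬E, ∀s.¬E, …} (+ ∃-successors) — a ∉ (¬A ⊔ B) possible
2. Hence a : (¬A ⊔ B): not entailed.

No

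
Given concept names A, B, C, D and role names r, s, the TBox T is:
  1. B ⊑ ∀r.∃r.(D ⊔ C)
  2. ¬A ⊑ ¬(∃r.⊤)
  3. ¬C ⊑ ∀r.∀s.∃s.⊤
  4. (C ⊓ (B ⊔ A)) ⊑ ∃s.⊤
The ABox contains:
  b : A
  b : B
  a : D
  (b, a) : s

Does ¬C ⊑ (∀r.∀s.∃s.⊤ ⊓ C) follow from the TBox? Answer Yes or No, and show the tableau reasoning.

1. ¬C ⊑ (∀r.∀s.∃s.⊤ ⊓ C)  ⇔  (¬C ⊓ (∃r.∃s.∀s.⊥ ⊔ ¬C)) unsat w.r.t. T
   apply at x₀: ¬C⊑∀r.∀s.∃s.⊤
   open: L(x₀) ⊇ {A, ¬B, ¬C, ∀r.∀s.∃s.⊤}
2. Hence ¬C ⊑ (∀r.∀s.∃s.⊤ ⊓ C): not entailed.

No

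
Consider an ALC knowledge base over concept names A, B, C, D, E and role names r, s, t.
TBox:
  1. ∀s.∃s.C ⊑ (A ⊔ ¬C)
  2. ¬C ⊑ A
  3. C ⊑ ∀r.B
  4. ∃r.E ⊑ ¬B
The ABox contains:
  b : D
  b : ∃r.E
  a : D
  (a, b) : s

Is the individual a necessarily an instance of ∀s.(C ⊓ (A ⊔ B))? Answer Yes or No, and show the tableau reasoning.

No

1. a : ∀s.(C ⊓ (A ⊔ B))?  L(a) = {D} ∪ {∃s.(¬C ⊔ (¬A ⊓ ¬B))}
   open: L(a) ⊇ {C, D, ∀r.B, ∀r.¬E, ∃s.(¬C ⊔ (¬A ⊓ ¬B)), …} (+ ∃-successors) — a ∉ ∀s.(C ⊓ (A ⊔ B)) possible
2. Hence a : ∀s.(C ⊓ (A ⊔ B)): not entailed.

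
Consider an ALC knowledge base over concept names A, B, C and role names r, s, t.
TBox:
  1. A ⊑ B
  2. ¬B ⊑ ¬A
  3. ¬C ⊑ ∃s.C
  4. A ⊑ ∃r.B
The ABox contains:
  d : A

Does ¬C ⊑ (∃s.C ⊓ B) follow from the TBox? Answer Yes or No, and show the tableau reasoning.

1. ¬C ⊑ (∃s.C ⊓ B)  ⇔  (¬C ⊓ (∀s.¬C ⊔ ¬B)) unsat w.r.t. T
   apply at x₀: ¬C⊑∃s.C
   open: L(x₀) ⊇ {¬A, ¬B, ¬C, ∃s.C} (+ ∃-successors)
2. Hence ¬C ⊑ (∃s.C ⊓ B): not entailed.

No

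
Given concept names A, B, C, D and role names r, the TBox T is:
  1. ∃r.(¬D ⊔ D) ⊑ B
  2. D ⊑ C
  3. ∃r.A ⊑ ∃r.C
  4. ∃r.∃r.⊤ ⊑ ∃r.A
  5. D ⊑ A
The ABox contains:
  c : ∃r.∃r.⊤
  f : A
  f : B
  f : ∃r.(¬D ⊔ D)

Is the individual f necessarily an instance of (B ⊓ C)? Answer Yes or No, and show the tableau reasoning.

1. f : (B ⊓ C)?  L(f) = {A, B, ∃r.(¬D ⊔ D)} ∪ {(¬B ⊔ ¬C)}
   open: L(f) ⊇ {A, B, ¬C, ¬D, ∀r.¬A, …} (+ ∃-successors) — f ∉ (B ⊓ C) possible
2. Hence f : (B ⊓ C): not entailed.

No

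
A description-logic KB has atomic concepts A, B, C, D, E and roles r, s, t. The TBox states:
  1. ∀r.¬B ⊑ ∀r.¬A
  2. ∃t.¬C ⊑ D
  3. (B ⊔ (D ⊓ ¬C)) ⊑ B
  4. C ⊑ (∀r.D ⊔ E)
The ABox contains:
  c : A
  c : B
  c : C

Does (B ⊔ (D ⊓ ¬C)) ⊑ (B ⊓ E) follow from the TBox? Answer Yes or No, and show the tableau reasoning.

1. (B ⊔ (D ⊓ ¬C)) ⊑ (B ⊓ E)  ⇔  ((B ⊔ (D ⊓ ¬C)) ⊓ (¬B ⊔ ¬E)) unsat w.r.t. T
   apply at x₀: (B ⊔ (D ⊓ ¬C))⊑B
   open: L(x₀) ⊇ {B, ¬C, ¬E, ∀t.C, ∃r.B} (+ ∃-successors)
2. Hence (B ⊔ (D ⊓ ¬C)) ⊑ (B ⊓ E): not entailed.

No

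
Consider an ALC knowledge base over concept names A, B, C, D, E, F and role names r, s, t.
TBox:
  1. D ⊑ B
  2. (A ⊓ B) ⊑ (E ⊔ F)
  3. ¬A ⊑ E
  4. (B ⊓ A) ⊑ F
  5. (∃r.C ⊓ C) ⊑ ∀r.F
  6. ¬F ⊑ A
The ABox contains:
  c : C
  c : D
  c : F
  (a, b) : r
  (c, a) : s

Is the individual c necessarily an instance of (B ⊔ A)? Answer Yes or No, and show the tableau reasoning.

Yes

1. c : (B ⊔ A)?  L(c) = {C, D, F} ∪ {(¬B ⊓ ¬A)}
   clash {B, ¬B} at c — c ∈ (B ⊔ A)
2. Hence c : (B ⊔ A): entailed.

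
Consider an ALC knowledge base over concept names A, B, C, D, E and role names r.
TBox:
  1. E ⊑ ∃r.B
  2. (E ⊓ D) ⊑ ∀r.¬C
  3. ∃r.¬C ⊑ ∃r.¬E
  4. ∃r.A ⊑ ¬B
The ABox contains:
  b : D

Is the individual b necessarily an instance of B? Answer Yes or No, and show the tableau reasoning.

1. b : B?  L(b) = {D} ∪ {¬B}
   open: L(b) ⊇ {D, ¬B, ¬E, ∀r.C} — b ∉ B possible
2. Hence b : B: not entailed.

No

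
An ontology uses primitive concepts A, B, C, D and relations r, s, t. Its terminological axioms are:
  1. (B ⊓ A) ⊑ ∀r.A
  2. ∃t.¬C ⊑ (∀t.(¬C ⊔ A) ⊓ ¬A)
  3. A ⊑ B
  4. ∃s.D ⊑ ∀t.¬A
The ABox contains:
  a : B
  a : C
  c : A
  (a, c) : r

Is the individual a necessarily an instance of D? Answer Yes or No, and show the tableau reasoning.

1. a : D?  L(a) = {B, C} ∪ {¬D}
   open: L(a) ⊇ {B, C, ¬A, ¬D, ∀s.¬D, …} — a ∉ D possible
2. Hence a : D: not entailed.

No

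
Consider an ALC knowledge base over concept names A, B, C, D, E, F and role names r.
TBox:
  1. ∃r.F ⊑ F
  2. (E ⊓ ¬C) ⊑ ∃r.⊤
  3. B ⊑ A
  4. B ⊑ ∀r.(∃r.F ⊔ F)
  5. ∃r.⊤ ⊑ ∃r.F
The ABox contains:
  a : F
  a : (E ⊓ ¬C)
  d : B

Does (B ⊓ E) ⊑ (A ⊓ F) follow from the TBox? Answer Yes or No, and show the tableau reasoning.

No

1. (B ⊓ E) ⊑ (A ⊓ F)  ⇔  ((B ⊓ E) ⊓ (¬A ⊔ ¬F)) unsat w.r.t. T
   apply at x₀: B⊑A; B⊑∀r.(∃r.F ⊔ F)
   open: L(x₀) ⊇ {A, B, C, E, ¬F, …}
2. Hence (B ⊓ E) ⊑ (A ⊓ F): not entailed.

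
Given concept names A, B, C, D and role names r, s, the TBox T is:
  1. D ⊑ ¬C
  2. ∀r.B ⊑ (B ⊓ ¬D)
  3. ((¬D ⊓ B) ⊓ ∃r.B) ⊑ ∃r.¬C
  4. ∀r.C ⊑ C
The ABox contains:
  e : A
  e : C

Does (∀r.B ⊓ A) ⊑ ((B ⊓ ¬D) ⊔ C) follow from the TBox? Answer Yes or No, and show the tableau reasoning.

Yes

1. (∀r.B ⊓ A) ⊑ ((B ⊓ ¬D) ⊔ C)  ⇔  ((∀r.B ⊓ A) ⊓ ((¬B ⊔ D) ⊓ ¬C)) unsat w.r.t. T
   all branches close; clash {D, ¬D} at x₀
2. Hence (∀r.B ⊓ A) ⊑ ((B ⊓ ¬D) ⊔ C): entailed.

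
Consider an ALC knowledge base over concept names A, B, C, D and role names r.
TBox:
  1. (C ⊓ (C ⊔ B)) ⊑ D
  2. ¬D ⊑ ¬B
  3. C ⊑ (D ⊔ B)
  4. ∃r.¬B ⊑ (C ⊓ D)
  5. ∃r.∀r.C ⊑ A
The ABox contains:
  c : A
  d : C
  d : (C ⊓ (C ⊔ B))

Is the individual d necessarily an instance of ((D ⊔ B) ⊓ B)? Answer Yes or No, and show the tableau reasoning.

No

1. d : ((D ⊔ B) ⊓ B)?  L(d) = {C, (C ⊓ (C ⊔ B))} ∪ {((¬D ⊓ ¬B) ⊔ ¬B)}
   apply at d: (C ⊓ (C ⊔ B))⊑D; C⊑(D ⊔ B)
   open: L(d) ⊇ {C, D, ¬B, ∀r.B, ∀r.∃r.¬C} — d ∉ ((D ⊔ B) ⊓ B) possible
2. Hence d : ((D ⊔ B) ⊓ B): not entailed.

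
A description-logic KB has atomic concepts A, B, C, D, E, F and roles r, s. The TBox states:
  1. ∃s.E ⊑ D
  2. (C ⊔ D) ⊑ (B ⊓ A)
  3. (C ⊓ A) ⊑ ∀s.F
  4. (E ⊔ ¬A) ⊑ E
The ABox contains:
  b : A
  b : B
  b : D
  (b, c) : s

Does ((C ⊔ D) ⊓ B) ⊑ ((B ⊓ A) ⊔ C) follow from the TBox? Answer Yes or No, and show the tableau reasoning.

1. ((C ⊔ D) ⊓ B) ⊑ ((B ⊓ A) ⊔ C)  ⇔  (((C ⊔ D) ⊓ B) ⊓ ((¬B ⊔ ¬A) ⊓ ¬C)) unsat w.r.t. T
   all branches close; clash {A, ¬A} at x₀
2. Hence ((C ⊔ D) ⊓ B) ⊑ ((B ⊓ A) ⊔ C): entailed.

Yes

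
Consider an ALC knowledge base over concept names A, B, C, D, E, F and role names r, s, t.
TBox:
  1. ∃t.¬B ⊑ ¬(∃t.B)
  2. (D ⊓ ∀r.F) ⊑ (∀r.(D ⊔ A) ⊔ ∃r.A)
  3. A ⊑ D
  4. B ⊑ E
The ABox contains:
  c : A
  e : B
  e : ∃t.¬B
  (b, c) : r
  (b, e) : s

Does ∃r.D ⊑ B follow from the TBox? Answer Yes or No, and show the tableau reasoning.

1. ∃r.D ⊑ B  ⇔  (∃r.D ⊓ ¬B) unsat w.r.t. T
   open: L(x₀) ⊇ {¬A, ¬B, ¬D, ∀t.B, ∃r.D} (+ ∃-successors)
2. Hence ∃r.D ⊑ B: not entailed.

No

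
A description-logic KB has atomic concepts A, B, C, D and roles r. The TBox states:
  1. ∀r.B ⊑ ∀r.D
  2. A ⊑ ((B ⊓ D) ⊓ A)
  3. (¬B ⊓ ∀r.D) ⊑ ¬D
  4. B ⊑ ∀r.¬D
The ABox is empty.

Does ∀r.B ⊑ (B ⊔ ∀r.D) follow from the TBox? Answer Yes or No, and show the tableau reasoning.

Yes

1. ∀r.B ⊑ (B ⊔ ∀r.D)  ⇔  (∀r.B ⊓ (¬B ⊓ ∃r.¬D)) unsat w.r.t. T
   all branches close; clash {B, ¬B} at x₀
2. Hence ∀r.B ⊑ (B ⊔ ∀r.D): entailed.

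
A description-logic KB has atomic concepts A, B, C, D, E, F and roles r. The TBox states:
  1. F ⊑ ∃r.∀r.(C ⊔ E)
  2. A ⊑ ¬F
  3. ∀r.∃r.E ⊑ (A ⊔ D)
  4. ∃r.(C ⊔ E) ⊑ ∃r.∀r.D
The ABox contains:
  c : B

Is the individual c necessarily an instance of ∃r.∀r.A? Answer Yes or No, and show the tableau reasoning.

No

1. c : ∃r.∀r.A?  L(c) = {B} ∪ {∀r.∃r.¬A}
   open: L(c) ⊇ {B, ¬A, ¬F, ∀r.(¬C ⊓ ¬E), ∀r.∃r.¬A, …} (+ ∃-successors) — c ∉ ∃r.∀r.A possible
2. Hence c : ∃r.∀r.A: not entailed.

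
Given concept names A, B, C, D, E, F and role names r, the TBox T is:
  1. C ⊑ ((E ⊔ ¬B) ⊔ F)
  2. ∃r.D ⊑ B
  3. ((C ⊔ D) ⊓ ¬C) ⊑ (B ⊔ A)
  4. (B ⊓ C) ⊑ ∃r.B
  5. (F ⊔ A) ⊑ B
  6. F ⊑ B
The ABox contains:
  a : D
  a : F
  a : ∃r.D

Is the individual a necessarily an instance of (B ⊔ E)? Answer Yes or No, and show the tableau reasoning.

Yes

1. a : (B ⊔ E)?  L(a) = {D, F, ∃r.D} ∪ {(¬B ⊓ ¬E)}
   clash {B, ¬B} at a — a ∈ (B ⊔ E)
2. Hence a : (B ⊔ E): entailed.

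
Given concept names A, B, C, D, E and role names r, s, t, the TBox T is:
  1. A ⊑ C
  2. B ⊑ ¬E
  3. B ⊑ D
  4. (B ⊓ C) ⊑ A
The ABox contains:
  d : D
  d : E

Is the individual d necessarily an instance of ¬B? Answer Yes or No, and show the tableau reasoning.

1. d : ¬B?  L(d) = {D, E} ∪ {B}
   clash {E, ¬E} at d — d ∈ ¬B
2. Hence d : ¬B: entailed.

Yes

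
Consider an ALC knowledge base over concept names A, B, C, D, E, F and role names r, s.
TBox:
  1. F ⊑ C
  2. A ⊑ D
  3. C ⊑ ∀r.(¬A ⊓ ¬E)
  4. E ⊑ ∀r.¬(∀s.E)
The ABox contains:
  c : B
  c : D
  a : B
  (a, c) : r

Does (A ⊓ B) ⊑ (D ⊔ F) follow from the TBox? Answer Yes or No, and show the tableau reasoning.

1. (A ⊓ B) ⊑ (D ⊔ F)  ⇔  ((A ⊓ B) ⊓ (¬D ⊓ ¬F)) unsat w.r.t. T
   all branches close; clash {D, ¬D} at x₀
2. Hence (A ⊓ B) ⊑ (D ⊔ F): entailed.

Yes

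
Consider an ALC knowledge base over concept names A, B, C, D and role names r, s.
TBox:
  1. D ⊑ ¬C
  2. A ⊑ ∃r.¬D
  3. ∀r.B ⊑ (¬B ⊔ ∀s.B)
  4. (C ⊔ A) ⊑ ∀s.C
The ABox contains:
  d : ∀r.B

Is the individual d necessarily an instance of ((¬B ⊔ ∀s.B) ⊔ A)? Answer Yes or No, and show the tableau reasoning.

Yes

1. d : ((¬B ⊔ ∀s.B) ⊔ A)?  L(d) = {∀r.B} ∪ {((B ⊓ ∃s.¬B) ⊓ ¬A)}
   clash {B, ¬B} at an ∃-successor — d ∈ ((¬B ⊔ ∀s.B) ⊔ A)
2. Hence d : ((¬B ⊔ ∀s.B) ⊔ A): entailed.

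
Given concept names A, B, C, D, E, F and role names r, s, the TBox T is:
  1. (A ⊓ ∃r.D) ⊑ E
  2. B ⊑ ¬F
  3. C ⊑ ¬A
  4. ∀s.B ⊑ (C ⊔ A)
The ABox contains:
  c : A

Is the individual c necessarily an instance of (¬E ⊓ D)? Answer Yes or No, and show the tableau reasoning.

No

1. c : (¬E ⊓ D)?  L(c) = {A} ∪ {(E ⊔ ¬D)}
   open: L(c) ⊇ {A, E, ¬B, ¬C, ∃s.¬B} (+ ∃-successors) — c ∉ (¬E ⊓ D) possible
2. Hence c : (¬E ⊓ D): not entailed.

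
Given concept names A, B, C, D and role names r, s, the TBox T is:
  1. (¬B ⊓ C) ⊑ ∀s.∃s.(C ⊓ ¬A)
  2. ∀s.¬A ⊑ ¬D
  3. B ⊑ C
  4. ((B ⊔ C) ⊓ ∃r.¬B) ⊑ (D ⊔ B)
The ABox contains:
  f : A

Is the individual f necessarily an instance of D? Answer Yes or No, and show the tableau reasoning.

No

1. f : D?  L(f) = {A} ∪ {¬D}
   open: L(f) ⊇ {A, ¬B, ¬C, ¬D} — f ∉ D possible
2. Hence f : D: not entailed.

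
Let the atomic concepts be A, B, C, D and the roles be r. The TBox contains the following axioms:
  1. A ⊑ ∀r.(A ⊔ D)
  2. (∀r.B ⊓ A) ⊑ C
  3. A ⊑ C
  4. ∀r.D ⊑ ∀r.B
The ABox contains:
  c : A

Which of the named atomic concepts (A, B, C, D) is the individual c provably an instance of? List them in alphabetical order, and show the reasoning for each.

1. c : A?  L(c) = {A} ∪ {¬A}
   clash {A, ¬A} at c — c ∈ A
2. c : B?  L(c) = {A} ∪ {¬B}
   apply at c: A⊑∀r.(A ⊔ D); A⊑C
   open: L(c) ⊇ {A, C, ¬B, ∀r.(A ⊔ D), ∃r.¬D} (+ ∃-successors) — c ∉ B possible
3. c : C?  L(c) = {A} ∪ {¬C}
   clash {C, ¬C} at c — c ∈ C
4. c : D?  L(c) = {A} ∪ {¬D}
   apply at c: A⊑∀r.(A ⊔ D); A⊑C
   open: L(c) ⊇ {A, C, ¬D, ∀r.(A ⊔ D), ∃r.¬D} (+ ∃-successors) — c ∉ D possible
5. Entailed for c: {A, C}

{A, C}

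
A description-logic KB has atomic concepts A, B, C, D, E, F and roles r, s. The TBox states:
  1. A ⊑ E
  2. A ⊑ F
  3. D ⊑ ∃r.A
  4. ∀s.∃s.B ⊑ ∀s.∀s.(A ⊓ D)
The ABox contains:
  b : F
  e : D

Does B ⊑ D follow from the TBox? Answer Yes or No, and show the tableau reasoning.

No

1. B ⊑ D  ⇔  (B ⊓ ¬D) unsat w.r.t. T
   open: L(x₀) ⊇ {B, ¬A, ¬D, ∃s.∀s.¬B} (+ ∃-successors)
2. Hence B ⊑ D: not entailed.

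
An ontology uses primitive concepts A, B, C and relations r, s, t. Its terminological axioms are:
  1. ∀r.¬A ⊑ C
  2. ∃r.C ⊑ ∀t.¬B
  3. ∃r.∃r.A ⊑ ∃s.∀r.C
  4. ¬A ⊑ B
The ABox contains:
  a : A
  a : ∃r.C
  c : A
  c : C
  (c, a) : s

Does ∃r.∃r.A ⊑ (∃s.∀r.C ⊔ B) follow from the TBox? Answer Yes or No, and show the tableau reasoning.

Yes

1. ∃r.∃r.A ⊑ (∃s.∀r.C ⊔ B)  ⇔  (∃r.∃r.A ⊓ (∀s.∃r.¬C ⊓ ¬B)) unsat w.r.t. T
   all branches close; clash {B, ¬B} at x₀
2. Hence ∃r.∃r.A ⊑ (∃s.∀r.C ⊔ B): entailed.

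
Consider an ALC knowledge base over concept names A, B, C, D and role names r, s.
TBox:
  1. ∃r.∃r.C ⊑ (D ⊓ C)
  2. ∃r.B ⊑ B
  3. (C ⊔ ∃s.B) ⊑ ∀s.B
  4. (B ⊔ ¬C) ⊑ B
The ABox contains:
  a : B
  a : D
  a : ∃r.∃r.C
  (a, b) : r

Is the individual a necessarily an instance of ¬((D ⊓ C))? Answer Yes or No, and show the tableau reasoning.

1. a : ¬((D ⊓ C))?  L(a) = {B, D, ∃r.∃r.C} ∪ {(D ⊓ C)}
   open: L(a) ⊇ {B, C, D, ∀s.B, ∃r.∃r.C} (+ ∃-successors) — a ∉ ¬((D ⊓ C)) possible
2. Hence a : ¬((D ⊓ C)): not entailed.

No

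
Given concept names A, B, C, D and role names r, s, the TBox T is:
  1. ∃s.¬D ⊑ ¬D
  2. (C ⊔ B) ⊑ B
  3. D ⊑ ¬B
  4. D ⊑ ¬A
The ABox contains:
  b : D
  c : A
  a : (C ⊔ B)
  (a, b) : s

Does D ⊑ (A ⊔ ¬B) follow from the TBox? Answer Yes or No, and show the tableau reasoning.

Yes

1. D ⊑ (A ⊔ ¬B)  ⇔  (D ⊓ (¬A ⊓ B)) unsat w.r.t. T
   all branches close; clash {B, ¬B} at x₀
2. Hence D ⊑ (A ⊔ ¬B): entailed.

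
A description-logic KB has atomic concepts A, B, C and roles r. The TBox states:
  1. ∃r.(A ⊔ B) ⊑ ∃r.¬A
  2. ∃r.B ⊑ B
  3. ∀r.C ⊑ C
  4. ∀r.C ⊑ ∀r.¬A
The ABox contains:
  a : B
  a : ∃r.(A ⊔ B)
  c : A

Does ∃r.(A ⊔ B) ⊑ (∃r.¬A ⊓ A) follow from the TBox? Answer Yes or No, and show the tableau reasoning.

1. ∃r.(A ⊔ B) ⊑ (∃r.¬A ⊓ A)  ⇔  (∃r.(A ⊔ B) ⊓ (∀r.A ⊔ ¬A)) unsat w.r.t. T
   apply at x₀: ∃r.(A ⊔ B)⊑∃r.¬A
   open: L(x₀) ⊇ {¬A, ∀r.¬B, ∃r.(A ⊔ B), ∃r.¬A, ∃r.¬C} (+ ∃-successors)
2. Hence ∃r.(A ⊔ B) ⊑ (∃r.¬A ⊓ A): not entailed.

No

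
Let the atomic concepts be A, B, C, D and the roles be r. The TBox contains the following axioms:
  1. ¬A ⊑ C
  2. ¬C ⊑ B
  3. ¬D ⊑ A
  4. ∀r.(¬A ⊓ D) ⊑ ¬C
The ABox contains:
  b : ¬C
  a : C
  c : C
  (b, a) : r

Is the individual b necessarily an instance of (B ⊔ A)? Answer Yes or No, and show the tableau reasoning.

1. b : (B ⊔ A)?  L(b) = {¬C} ∪ {(¬B ⊓ ¬A)}
   clash {C, ¬C} at b — b ∈ (B ⊔ A)
2. Hence b : (B ⊔ A): entailed.

Yes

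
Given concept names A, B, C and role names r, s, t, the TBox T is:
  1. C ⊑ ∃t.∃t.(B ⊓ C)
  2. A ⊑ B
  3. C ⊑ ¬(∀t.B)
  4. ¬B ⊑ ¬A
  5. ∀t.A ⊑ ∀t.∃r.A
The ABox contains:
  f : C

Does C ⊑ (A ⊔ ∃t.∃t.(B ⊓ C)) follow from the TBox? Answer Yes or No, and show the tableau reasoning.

Yes

1. C ⊑ (A ⊔ ∃t.∃t.(B ⊓ C))  ⇔  (C ⊓ (¬A ⊓ ∀t.∀t.(¬B ⊔ ¬C))) unsat w.r.t. T
   all branches close; clash {C, ¬C} at an ∃-successor
2. Hence C ⊑ (A ⊔ ∃t.∃t.(B ⊓ C)): entailed.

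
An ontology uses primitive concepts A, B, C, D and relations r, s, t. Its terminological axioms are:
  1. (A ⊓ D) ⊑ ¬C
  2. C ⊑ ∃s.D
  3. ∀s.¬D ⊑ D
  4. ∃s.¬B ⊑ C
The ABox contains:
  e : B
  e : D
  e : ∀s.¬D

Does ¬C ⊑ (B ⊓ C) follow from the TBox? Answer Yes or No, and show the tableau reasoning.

1. ¬C ⊑ (B ⊓ C)  ⇔  (¬C ⊓ (¬B ⊔ ¬C)) unsat w.r.t. T
   open: L(x₀) ⊇ {¬C, ∀s.B, ∃s.D} (+ ∃-successors)
2. Hence ¬C ⊑ (B ⊓ C): not entailed.

No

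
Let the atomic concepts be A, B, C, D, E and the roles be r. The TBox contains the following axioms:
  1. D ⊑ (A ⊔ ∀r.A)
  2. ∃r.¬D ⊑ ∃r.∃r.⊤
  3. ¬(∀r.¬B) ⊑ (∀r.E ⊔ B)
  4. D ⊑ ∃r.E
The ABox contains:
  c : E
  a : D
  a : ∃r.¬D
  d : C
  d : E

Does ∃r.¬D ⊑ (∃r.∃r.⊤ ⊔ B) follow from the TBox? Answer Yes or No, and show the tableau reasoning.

Yes

1. ∃r.¬D ⊑ (∃r.∃r.⊤ ⊔ B)  ⇔  (∃r.¬D ⊓ (∀r.∀r.⊥ ⊓ ¬B)) unsat w.r.t. T
   all branches close; clash {B, ¬B} at x₀
2. Hence ∃r.¬D ⊑ (∃r.∃r.⊤ ⊔ B): entailed.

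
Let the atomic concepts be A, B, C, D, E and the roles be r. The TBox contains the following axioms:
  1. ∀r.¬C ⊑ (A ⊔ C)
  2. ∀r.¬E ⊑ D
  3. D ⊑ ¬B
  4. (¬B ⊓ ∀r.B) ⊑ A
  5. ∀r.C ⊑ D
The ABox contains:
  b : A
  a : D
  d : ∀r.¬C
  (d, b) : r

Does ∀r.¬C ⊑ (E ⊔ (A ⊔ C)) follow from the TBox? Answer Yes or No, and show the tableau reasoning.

Yes

1. ∀r.¬C ⊑ (E ⊔ (A ⊔ C))  ⇔  (∀r.¬C ⊓ (¬E ⊓ (¬A ⊓ ¬C))) unsat w.r.t. T
   all branches close; clash {C, ¬C} at x₀
2. Hence ∀r.¬C ⊑ (E ⊔ (A ⊔ C)): entailed.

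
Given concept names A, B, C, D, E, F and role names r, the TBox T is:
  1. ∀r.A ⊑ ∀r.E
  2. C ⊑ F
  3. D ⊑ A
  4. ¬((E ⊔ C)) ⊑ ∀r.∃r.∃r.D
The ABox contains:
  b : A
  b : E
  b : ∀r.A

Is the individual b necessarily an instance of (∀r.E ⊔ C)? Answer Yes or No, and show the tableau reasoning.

1. b : (∀r.E ⊔ C)?  L(b) = {A, E, ∀r.A} ∪ {(∃r.¬E ⊓ ¬C)}
   clash {E, ¬E} at an ∃-successor — b ∈ (∀r.E ⊔ C)
2. Hence b : (∀r.E ⊔ C): entailed.

Yes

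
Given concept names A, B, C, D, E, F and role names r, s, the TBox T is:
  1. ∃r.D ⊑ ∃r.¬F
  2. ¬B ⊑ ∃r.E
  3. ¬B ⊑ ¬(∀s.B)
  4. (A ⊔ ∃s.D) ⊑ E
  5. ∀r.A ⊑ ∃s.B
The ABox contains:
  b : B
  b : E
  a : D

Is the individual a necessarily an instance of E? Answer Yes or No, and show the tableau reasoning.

1. a : E?  L(a) = {D} ∪ {¬E}
   open: L(a) ⊇ {B, D, ¬A, ¬E, ∀r.¬D, …} (+ ∃-successors) — a ∉ E possible
2. Hence a : E: not entailed.

No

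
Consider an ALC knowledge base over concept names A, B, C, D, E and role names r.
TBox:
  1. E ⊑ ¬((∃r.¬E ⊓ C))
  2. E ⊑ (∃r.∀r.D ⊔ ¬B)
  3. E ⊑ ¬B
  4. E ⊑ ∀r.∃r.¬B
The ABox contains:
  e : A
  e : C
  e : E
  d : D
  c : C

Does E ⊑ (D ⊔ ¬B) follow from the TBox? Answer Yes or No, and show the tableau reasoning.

Yes

1. E ⊑ (D ⊔ ¬B)  ⇔  (E ⊓ (¬D ⊓ B)) unsat w.r.t. T
   all branches close; clash {B, ¬B} at x₀
2. Hence E ⊑ (D ⊔ ¬B): entailed.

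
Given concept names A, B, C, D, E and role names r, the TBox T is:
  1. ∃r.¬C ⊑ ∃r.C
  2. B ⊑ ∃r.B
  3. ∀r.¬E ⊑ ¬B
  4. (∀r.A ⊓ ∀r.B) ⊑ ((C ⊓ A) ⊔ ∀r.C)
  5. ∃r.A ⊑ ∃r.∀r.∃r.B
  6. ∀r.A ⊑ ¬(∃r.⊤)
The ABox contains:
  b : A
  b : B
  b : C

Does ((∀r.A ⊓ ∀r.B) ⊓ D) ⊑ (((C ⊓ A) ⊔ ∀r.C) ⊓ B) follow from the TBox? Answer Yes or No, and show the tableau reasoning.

1. ((∀r.A ⊓ ∀r.B) ⊓ D) ⊑ (((C ⊓ A) ⊔ ∀r.C) ⊓ B)  ⇔  (((∀r.A ⊓ ∀r.B) ⊓ D) ⊓ (((¬C ⊔ ¬A) ⊓ ∃r.¬C) ⊔ ¬B)) unsat w.r.t. T
   apply at x₀: (∀r.A ⊓ ∀r.B)⊑((C ⊓ A) ⊔ ∀r.C); ∀r.A⊑¬(∃r.⊤)
   open: L(x₀) ⊇ {D, ¬B, ∀r.A, ∀r.B, ∀r.C, …}
2. Hence ((∀r.A ⊓ ∀r.B) ⊓ D) ⊑ (((C ⊓ A) ⊔ ∀r.C) ⊓ B): not entailed.

No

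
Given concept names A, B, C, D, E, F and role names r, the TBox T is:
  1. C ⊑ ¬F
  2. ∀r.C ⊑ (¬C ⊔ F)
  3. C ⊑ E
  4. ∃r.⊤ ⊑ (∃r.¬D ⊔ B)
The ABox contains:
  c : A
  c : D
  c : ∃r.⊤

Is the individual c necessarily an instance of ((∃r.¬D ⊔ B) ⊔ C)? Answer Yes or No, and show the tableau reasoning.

1. c : ((∃r.¬D ⊔ B) ⊔ C)?  L(c) = {A, D, ∃r.⊤} ∪ {((∀r.D ⊓ ¬B) ⊓ ¬C)}
   clash {B, ¬B} at c — c ∈ ((∃r.¬D ⊔ B) ⊔ C)
2. Hence c : ((∃r.¬D ⊔ B) ⊔ C): entailed.

Yes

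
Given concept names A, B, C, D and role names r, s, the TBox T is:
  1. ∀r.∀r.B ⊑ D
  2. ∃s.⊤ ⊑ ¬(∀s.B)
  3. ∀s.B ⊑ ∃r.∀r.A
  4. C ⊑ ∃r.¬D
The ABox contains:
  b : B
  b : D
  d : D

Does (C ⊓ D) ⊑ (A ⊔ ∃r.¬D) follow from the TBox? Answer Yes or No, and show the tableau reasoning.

1. (C ⊓ D) ⊑ (A ⊔ ∃r.¬D)  ⇔  ((C ⊓ D) ⊓ (¬A ⊓ ∀r.D)) unsat w.r.t. T
   all branches close; clash {D, ¬D} at an ∃-successor
2. Hence (C ⊓ D) ⊑ (A ⊔ ∃r.¬D): entailed.

Yes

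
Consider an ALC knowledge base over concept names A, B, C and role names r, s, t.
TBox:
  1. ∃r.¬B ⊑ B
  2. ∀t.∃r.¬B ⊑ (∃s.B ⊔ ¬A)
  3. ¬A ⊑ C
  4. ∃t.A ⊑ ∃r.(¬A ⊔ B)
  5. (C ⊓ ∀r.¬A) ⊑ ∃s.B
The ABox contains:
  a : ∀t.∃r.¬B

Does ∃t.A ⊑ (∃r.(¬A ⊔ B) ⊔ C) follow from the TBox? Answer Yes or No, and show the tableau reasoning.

Yes

1. ∃t.A ⊑ (∃r.(¬A ⊔ B) ⊔ C)  ⇔  (∃t.A ⊓ (∀r.(A ⊓ ¬B) ⊓ ¬C)) unsat w.r.t. T
   all branches close; clash {C, ¬C} at x₀
2. Hence ∃t.A ⊑ (∃r.(¬A ⊔ B) ⊔ C): entailed.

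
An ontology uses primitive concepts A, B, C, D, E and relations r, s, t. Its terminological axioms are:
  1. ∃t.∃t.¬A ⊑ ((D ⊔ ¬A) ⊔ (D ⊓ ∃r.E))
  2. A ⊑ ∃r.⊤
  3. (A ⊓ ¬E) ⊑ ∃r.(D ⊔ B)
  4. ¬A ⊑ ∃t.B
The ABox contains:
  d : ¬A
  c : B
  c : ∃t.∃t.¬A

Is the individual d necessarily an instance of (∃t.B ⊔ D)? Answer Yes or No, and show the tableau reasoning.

Yes

1. d : (∃t.B ⊔ D)?  L(d) = {¬A} ∪ {(∀t.¬B ⊓ ¬D)}
   clash {D, ¬D} at d — d ∈ (∃t.B ⊔ D)
2. Hence d : (∃t.B ⊔ D): entailed.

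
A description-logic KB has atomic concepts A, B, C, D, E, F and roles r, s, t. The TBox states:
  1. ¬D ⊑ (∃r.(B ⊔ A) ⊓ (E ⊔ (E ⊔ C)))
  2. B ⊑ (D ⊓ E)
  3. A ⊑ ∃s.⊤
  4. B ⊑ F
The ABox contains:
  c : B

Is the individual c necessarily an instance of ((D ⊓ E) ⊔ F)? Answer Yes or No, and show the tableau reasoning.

1. c : ((D ⊓ E) ⊔ F)?  L(c) = {B} ∪ {((¬D ⊔ ¬E) ⊓ ¬F)}
   clash {F, ¬F} at c — c ∈ ((D ⊓ E) ⊔ F)
2. Hence c : ((D ⊓ E) ⊔ F): entailed.

Yes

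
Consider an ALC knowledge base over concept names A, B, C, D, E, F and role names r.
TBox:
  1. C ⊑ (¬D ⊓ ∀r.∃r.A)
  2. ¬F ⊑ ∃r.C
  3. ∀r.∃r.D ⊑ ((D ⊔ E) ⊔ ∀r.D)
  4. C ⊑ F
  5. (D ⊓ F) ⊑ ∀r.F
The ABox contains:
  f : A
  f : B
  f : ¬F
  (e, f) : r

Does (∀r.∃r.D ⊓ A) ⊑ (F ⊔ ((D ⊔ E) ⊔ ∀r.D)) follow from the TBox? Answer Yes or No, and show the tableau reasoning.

Yes

1. (∀r.∃r.D ⊓ A) ⊑ (F ⊔ ((D ⊔ E) ⊔ ∀r.D))  ⇔  ((∀r.∃r.D ⊓ A) ⊓ (¬F ⊓ ((¬D ⊓ ¬E) ⊓ ∃r.¬D))) unsat w.r.t. T
   all branches close; clash {F, ¬F} at x₀
2. Hence (∀r.∃r.D ⊓ A) ⊑ (F ⊔ ((D ⊔ E) ⊔ ∀r.D)): entailed.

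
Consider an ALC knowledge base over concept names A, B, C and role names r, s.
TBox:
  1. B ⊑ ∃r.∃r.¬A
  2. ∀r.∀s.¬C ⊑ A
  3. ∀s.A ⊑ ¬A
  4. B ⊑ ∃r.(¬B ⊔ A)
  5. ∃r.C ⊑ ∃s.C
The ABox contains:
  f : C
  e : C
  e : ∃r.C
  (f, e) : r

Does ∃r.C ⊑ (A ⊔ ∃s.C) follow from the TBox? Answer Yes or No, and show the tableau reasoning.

1. ∃r.C ⊑ (A ⊔ ∃s.C)  ⇔  (∃r.C ⊓ (¬A ⊓ ∀s.¬C)) unsat w.r.t. T
   all branches close; clash {A, ¬A} at x₀
2. Hence ∃r.C ⊑ (A ⊔ ∃s.C): entailed.

Yes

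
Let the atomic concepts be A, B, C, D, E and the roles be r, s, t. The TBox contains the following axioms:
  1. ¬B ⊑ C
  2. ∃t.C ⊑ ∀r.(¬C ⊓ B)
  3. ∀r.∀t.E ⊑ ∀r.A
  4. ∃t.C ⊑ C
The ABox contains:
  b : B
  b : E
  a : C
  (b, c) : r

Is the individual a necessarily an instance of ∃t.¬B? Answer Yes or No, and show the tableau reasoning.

1. a : ∃t.¬B?  L(a) = {C} ∪ {∀t.B}
   open: L(a) ⊇ {C, ∀t.B, ∀t.¬C, ∃r.∃t.¬E} (+ ∃-successors) — a ∉ ∃t.¬B possible
2. Hence a : ∃t.¬B: not entailed.

No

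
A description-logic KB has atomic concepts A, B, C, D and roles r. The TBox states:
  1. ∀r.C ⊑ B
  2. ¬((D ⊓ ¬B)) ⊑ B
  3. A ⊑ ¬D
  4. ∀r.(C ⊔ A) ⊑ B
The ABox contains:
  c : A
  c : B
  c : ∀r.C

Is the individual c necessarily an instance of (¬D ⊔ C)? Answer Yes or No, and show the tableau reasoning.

Yes

1. c : (¬D ⊔ C)?  L(c) = {A, B, ∀r.C} ∪ {(D ⊓ ¬C)}
   clash {D, ¬D} at c — c ∈ (¬D ⊔ C)
2. Hence c : (¬D ⊔ C): entailed.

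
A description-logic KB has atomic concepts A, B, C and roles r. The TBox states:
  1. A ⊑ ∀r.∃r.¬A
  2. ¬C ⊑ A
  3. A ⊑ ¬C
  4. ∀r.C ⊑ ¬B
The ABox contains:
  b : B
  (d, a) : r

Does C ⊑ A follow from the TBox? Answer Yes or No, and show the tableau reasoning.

1. C ⊑ A  ⇔  (C ⊓ ¬A) unsat w.r.t. T
   open: L(x₀) ⊇ {C, ¬A, ∃r.¬C} (+ ∃-successors)
2. Hence C ⊑ A: not entailed.

No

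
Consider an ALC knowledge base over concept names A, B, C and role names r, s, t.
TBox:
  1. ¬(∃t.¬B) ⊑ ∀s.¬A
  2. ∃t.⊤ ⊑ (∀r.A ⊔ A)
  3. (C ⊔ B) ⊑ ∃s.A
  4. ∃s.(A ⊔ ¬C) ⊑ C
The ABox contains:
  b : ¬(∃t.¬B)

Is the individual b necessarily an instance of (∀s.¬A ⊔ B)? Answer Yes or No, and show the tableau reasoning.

1. b : (∀s.¬A ⊔ B)?  L(b) = {¬(∃t.¬B)} ∪ {(∃s.A ⊓ ¬B)}
   clash {A, ¬A} at an ∃-successor — b ∈ (∀s.¬A ⊔ B)
2. Hence b : (∀s.¬A ⊔ B): entailed.

Yes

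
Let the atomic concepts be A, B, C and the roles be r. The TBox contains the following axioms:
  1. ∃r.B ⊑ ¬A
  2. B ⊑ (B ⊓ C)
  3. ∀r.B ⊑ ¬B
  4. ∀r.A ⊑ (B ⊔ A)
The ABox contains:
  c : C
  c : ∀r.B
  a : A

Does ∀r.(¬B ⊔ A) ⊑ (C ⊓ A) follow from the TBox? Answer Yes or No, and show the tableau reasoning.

No

1. ∀r.(¬B ⊔ A) ⊑ (C ⊓ A)  ⇔  (∀r.(¬B ⊔ A) ⊓ (¬C ⊔ ¬A)) unsat w.r.t. T
   open: L(x₀) ⊇ {¬B, ¬C, ∀r.(¬B ⊔ A), ∀r.¬B, ∃r.¬A} (+ ∃-successors)
2. Hence ∀r.(¬B ⊔ A) ⊑ (C ⊓ A): not entailed.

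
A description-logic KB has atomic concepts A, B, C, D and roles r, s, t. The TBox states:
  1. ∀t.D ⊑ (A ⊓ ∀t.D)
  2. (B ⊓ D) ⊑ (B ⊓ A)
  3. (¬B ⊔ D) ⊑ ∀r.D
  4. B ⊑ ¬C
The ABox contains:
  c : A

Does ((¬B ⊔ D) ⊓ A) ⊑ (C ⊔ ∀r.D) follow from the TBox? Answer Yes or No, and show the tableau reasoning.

Yes

1. ((¬B ⊔ D) ⊓ A) ⊑ (C ⊔ ∀r.D)  ⇔  (((¬B ⊔ D) ⊓ A) ⊓ (¬C ⊓ ∃r.¬D)) unsat w.r.t. T
   all branches close; clash {D, ¬D} at an ∃-successor
2. Hence ((¬B ⊔ D) ⊓ A) ⊑ (C ⊔ ∀r.D): entailed.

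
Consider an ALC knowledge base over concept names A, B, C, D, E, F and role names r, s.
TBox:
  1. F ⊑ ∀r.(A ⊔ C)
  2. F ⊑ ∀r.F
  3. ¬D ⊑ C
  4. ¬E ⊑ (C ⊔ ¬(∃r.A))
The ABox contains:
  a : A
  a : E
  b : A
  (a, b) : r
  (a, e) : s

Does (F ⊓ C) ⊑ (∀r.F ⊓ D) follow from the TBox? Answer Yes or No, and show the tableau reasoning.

1. (F ⊓ C) ⊑ (∀r.F ⊓ D)  ⇔  ((F ⊓ C) ⊓ (∃r.¬F ⊔ ¬D)) unsat w.r.t. T
   apply at x₀: F⊑∀r.(A ⊔ C); F⊑∀r.F
   open: L(x₀) ⊇ {C, E, F, ¬D, ∀r.(A ⊔ C), …}
2. Hence (F ⊓ C) ⊑ (∀r.F ⊓ D): not entailed.

No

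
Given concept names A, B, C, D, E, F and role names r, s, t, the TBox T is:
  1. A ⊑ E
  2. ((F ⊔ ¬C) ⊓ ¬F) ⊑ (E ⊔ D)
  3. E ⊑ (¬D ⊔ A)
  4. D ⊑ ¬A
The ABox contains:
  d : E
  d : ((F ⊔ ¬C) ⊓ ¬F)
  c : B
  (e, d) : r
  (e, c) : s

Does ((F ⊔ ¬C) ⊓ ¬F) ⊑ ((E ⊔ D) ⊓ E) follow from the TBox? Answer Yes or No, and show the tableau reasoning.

No

1. ((F ⊔ ¬C) ⊓ ¬F) ⊑ ((E ⊔ D) ⊓ E)  ⇔  (((F ⊔ ¬C) ⊓ ¬F) ⊓ ((¬E ⊓ ¬D) ⊔ ¬E)) unsat w.r.t. T
   apply at x₀: ((F ⊔ ¬C) ⊓ ¬F)⊑(E ⊔ D)
   open: L(x₀) ⊇ {D, ¬A, ¬C, ¬E, ¬F}
2. Hence ((F ⊔ ¬C) ⊓ ¬F) ⊑ ((E ⊔ D) ⊓ E): not entailed.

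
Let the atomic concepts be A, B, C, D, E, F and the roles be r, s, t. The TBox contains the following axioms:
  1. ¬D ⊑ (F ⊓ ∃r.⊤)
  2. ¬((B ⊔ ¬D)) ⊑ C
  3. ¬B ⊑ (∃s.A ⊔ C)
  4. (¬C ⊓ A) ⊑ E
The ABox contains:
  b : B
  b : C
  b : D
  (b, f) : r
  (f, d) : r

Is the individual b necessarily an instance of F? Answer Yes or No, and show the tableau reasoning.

1. b : F?  L(b) = {B, C, D} ∪ {¬F}
   open: L(b) ⊇ {B, C, D, ¬F} — b ∉ F possible
2. Hence b : F: not entailed.

No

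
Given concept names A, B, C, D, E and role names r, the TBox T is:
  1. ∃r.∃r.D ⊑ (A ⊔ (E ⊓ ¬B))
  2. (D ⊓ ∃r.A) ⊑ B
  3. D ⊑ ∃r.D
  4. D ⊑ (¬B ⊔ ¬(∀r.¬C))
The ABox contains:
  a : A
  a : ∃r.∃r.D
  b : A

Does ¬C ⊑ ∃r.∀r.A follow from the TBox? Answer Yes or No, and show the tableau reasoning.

1. ¬C ⊑ ∃r.∀r.A  ⇔  (¬C ⊓ ∀r.∃r.¬A) unsat w.r.t. T
   open: L(x₀) ⊇ {¬C, ¬D, ∀r.∀r.¬D, ∀r.∃r.¬A}
2. Hence ¬C ⊑ ∃r.∀r.A: not entailed.

No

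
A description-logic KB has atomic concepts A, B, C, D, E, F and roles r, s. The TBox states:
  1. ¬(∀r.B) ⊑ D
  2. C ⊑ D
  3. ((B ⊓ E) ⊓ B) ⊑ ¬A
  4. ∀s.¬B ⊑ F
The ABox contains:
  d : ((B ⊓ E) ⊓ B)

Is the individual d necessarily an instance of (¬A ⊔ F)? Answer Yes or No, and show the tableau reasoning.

1. d : (¬A ⊔ F)?  L(d) = {((B ⊓ E) ⊓ B)} ∪ {(A ⊓ ¬F)}
   clash {F, ¬F} at d — d ∈ (¬A ⊔ F)
2. Hence d : (¬A ⊔ F): entailed.

Yes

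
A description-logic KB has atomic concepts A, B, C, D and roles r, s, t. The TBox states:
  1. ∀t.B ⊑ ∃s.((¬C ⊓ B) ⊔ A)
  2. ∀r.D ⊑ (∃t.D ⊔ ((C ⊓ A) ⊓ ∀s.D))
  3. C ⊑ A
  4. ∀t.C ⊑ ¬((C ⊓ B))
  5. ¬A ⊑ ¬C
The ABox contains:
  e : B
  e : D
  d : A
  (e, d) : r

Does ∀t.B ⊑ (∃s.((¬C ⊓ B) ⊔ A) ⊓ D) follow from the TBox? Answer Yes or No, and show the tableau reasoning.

1. ∀t.B ⊑ (∃s.((¬C ⊓ B) ⊔ A) ⊓ D)  ⇔  (∀t.B ⊓ (∀s.((C ⊔ ¬B) ⊓ ¬A) ⊔ ¬D)) unsat w.r.t. T
   apply at x₀: ∀t.B⊑∃s.((¬C ⊓ B) ⊔ A)
   open: L(x₀) ⊇ {A, ¬D, ∀t.B, ∃r.¬D, ∃s.((¬C ⊓ B) ⊔ A), …} (+ ∃-successors)
2. Hence ∀t.B ⊑ (∃s.((¬C ⊓ B) ⊔ A) ⊓ D): not entailed.

No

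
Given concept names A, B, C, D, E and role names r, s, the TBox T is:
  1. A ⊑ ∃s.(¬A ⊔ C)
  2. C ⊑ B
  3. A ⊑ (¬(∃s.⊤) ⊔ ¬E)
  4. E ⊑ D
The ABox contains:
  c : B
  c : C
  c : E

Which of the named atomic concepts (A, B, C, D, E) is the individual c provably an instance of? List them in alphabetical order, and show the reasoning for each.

1. c : A?  L(c) = {B, C, E} ∪ {¬A}
   apply at c: E⊑D
   open: L(c) ⊇ {B, C, D, E, ¬A} — c ∉ A possible
2. c : B?  L(c) = {B, C, E} ∪ {¬B}
   clash {B, ¬B} at c — c ∈ B
3. c : C?  L(c) = {B, C, E} ∪ {¬C}
   clash {C, ¬C} at c — c ∈ C
4. c : D?  L(c) = {B, C, E} ∪ {¬D}
   clash {D, ¬D} at c — c ∈ D
5. c : E?  L(c) = {B, C, E} ∪ {¬E}
   clash {E, ¬E} at c — c ∈ E
6. Entailed for c: {B, C, D, E}

{B, C, D, E}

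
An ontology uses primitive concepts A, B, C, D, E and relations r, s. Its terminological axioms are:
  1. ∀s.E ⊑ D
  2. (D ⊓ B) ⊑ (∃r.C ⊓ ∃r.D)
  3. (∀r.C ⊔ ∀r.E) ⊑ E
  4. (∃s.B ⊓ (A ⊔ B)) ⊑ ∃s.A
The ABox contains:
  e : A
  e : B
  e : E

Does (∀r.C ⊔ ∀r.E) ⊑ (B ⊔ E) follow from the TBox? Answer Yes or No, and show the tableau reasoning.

Yes

1. (∀r.C ⊔ ∀r.E) ⊑ (B ⊔ E)  ⇔  ((∀r.C ⊔ ∀r.E) ⊓ (¬B ⊓ ¬E)) unsat w.r.t. T
   all branches close; clash {E, ¬E} at x₀
2. Hence (∀r.C ⊔ ∀r.E) ⊑ (B ⊔ E): entailed.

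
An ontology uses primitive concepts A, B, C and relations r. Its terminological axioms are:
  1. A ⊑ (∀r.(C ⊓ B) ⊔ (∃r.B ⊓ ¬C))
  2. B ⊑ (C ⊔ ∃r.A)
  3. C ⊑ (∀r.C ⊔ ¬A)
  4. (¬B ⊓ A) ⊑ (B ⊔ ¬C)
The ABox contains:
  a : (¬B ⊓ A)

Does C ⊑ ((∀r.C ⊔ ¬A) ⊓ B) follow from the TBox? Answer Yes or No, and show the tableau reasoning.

No

1. C ⊑ ((∀r.C ⊔ ¬A) ⊓ B)  ⇔  (C ⊓ ((∃r.¬C ⊓ A) ⊔ ¬B)) unsat w.r.t. T
   apply at x₀: C⊑(∀r.C ⊔ ¬A)
   open: L(x₀) ⊇ {C, ¬A, ¬B}
2. Hence C ⊑ ((∀r.C ⊔ ¬A) ⊓ B): not entailed.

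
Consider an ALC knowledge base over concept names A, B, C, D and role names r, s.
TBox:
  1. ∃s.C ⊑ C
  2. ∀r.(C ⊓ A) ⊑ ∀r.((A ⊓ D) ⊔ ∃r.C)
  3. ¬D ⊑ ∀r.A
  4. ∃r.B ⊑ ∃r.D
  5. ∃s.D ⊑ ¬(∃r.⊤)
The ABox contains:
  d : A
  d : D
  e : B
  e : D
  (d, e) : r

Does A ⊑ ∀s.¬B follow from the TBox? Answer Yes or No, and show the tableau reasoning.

No

1. A ⊑ ∀s.¬B  ⇔  (A ⊓ ∃s.B) unsat w.r.t. T
   open: L(x₀) ⊇ {A, D, ∀r.¬B, ∀s.¬C, ∀s.¬D, …} (+ ∃-successors)
2. Hence A ⊑ ∀s.¬B: not entailed.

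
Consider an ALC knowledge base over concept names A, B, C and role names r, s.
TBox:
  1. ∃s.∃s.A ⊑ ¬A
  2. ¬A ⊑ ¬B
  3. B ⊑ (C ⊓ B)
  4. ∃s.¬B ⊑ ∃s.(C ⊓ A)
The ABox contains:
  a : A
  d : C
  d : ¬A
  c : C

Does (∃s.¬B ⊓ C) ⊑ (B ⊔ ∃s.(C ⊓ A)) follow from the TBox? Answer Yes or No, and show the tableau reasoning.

1. (∃s.¬B ⊓ C) ⊑ (B ⊔ ∃s.(C ⊓ A))  ⇔  ((∃s.¬B ⊓ C) ⊓ (¬B ⊓ ∀s.(¬C ⊔ ¬A))) unsat w.r.t. T
   all branches close; clash {A, ¬A} at an ∃-successor
2. Hence (∃s.¬B ⊓ C) ⊑ (B ⊔ ∃s.(C ⊓ A)): entailed.

Yes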